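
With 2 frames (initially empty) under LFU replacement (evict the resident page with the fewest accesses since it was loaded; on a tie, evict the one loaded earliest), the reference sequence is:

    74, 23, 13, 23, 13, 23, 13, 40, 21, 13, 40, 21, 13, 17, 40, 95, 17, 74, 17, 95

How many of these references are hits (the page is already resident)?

74 -> fault, frames (74)
23 -> fault, frames (74 23)
13 -> fault, evict 74, frames (23 13)
23 -> hit
13 -> hit
23 -> hit
13 -> hit
40 -> fault, evict 23, frames (13 40)
21 -> fault, evict 40, frames (13 21)
13 -> hit
40 -> fault, evict 21, frames (13 40)
21 -> fault, evict 40, frames (13 21)
13 -> hit
17 -> fault, evict 21, frames (13 17)
40 -> fault, evict 17, frames (13 40)
95 -> fault, evict 40, frames (13 95)
17 -> fault, evict 95, frames (13 17)
74 -> fault, evict 17, frames (13 74)
17 -> fault, evict 74, frames (13 17)
95 -> fault, evict 17, frames (13 95)
Hits: 6.

6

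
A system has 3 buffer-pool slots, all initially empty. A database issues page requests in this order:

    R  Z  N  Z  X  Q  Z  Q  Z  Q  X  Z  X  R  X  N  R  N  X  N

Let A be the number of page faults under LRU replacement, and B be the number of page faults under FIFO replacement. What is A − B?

-2

Under LRU: F F F . F F . . . . . . . F . F . . . . → 7 faults.
Under FIFO: F F F . F F F . . . . . . F F F . . . . → 9 faults.
A − B = 7 − 9 = -2.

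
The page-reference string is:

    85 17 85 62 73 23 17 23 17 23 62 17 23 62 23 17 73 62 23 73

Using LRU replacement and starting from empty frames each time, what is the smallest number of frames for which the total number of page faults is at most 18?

f=1: 20 faults
f=2: 15 faults
f=3: 10 faults
f=4: 6 faults
f=5: 5 faults
Smallest f with faults ≤ 18 is 2.

2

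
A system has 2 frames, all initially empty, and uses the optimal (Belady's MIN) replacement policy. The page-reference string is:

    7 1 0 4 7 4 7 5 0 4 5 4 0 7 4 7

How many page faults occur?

7: fault, frames [7]
1: fault, frames [7, 1]
0: fault, evict 1, frames [7, 0]
4: fault, evict 0, frames [7, 4]
7: hit
4: hit
7: hit
5: fault, evict 7, frames [4, 5]
0: fault, evict 5, frames [4, 0]
4: hit
5: fault, evict 0, frames [4, 5]
4: hit
0: fault, evict 5, frames [4, 0]
7: fault, evict 0, frames [4, 7]
4: hit
7: hit
Page faults: 9.

9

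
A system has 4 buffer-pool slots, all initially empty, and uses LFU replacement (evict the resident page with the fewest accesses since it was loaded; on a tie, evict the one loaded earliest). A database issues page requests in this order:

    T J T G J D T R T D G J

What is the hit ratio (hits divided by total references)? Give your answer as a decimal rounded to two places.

0.50

T → fault, frames [T]
J → fault, frames [T, J]
T → hit
G → fault, frames [T, J, G]
J → hit
D → fault, frames [T, J, G, D]
T → hit
R → fault, evict G, frames [T, J, D, R]
T → hit
D → hit
G → fault, evict R, frames [T, J, D, G]
J → hit
Hits: 6 of 12 references → 6/12 = 0.5000.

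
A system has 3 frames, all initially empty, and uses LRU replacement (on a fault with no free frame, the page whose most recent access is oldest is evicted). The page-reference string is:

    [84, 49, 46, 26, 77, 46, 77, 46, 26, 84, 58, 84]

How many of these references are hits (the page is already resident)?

5

84 → fault, frames [84]
49 → fault, frames [84, 49]
46 → fault, frames [84, 49, 46]
26 → fault, evict 84, frames [49, 46, 26]
77 → fault, evict 49, frames [46, 26, 77]
46 → hit
77 → hit
46 → hit
26 → hit
84 → fault, evict 77, frames [46, 26, 84]
58 → fault, evict 46, frames [26, 84, 58]
84 → hit
Hits: 5.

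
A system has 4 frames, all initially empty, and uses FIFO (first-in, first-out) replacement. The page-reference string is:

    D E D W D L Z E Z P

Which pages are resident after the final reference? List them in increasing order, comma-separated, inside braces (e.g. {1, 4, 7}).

D: fault, frames [D]
E: fault, frames [D, E]
D: hit
W: fault, frames [D, E, W]
D: hit
L: fault, frames [D, E, W, L]
Z: fault, evict D, frames [E, W, L, Z]
E: hit
Z: hit
P: fault, evict E, frames [W, L, Z, P]

{L, P, W, Z}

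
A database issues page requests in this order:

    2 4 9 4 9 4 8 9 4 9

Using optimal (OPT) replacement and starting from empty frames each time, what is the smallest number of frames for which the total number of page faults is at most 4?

f=1: 10 faults
f=2: 5 faults
f=3: 4 faults
f=4: 4 faults
Smallest f with faults ≤ 4 is 3.

3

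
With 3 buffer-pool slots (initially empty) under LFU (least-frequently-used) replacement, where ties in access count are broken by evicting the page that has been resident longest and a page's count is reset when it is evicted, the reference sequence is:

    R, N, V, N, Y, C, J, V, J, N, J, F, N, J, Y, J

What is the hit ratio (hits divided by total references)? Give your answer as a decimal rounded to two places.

R -> miss, frames {R}
N -> miss, frames {R,N}
V -> miss, frames {R,N,V}
N -> hit
Y -> miss, evict R, frames {N,V,Y}
C -> miss, evict V, frames {N,Y,C}
J -> miss, evict Y, frames {N,C,J}
V -> miss, evict C, frames {N,J,V}
J -> hit
N -> hit
J -> hit
F -> miss, evict V, frames {N,J,F}
N -> hit
J -> hit
Y -> miss, evict F, frames {N,J,Y}
J -> hit
Hits: 7 of 16 references → 7/16 = 0.4375.

0.44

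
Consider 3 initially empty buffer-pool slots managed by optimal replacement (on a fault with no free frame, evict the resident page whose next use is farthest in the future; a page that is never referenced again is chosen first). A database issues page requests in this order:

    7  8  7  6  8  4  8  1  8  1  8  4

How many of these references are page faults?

5

7 → miss, frames {7}
8 → miss, frames {7,8}
7 → hit
6 → miss, frames {7,8,6}
8 → hit
4 → miss, evict 6, frames {7,8,4}
8 → hit
1 → miss, evict 7, frames {8,4,1}
8 → hit
1 → hit
8 → hit
4 → hit
Page faults: 5.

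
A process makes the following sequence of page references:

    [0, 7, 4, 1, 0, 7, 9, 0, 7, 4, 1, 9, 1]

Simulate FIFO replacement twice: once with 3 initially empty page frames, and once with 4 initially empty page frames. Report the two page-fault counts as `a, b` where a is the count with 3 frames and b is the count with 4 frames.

9, 10

3 frames: F F F F F F F . . F F . . → 9 faults.
4 frames: F F F F . . F F F F F F . → 10 faults.
10 > 9: adding a frame increased faults — Belady's anomaly.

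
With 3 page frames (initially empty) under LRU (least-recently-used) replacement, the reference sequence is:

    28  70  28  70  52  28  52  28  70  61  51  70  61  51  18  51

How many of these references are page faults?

28 -> fault, frames [28]
70 -> fault, frames [28, 70]
28 -> hit
70 -> hit
52 -> fault, frames [28, 70, 52]
28 -> hit
52 -> hit
28 -> hit
70 -> hit
61 -> fault, evict 52, frames [28, 70, 61]
51 -> fault, evict 28, frames [70, 61, 51]
70 -> hit
61 -> hit
51 -> hit
18 -> fault, evict 70, frames [61, 51, 18]
51 -> hit
Page faults: 6.

6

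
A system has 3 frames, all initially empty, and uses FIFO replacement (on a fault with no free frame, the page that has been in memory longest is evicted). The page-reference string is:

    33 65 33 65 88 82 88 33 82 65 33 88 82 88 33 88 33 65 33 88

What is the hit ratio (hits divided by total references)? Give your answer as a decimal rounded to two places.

0.45

33 -> miss, frames {33}
65 -> miss, frames {33,65}
33 -> hit
65 -> hit
88 -> miss, frames {33,65,88}
82 -> miss, evict 33, frames {65,88,82}
88 -> hit
33 -> miss, evict 65, frames {88,82,33}
82 -> hit
65 -> miss, evict 88, frames {82,33,65}
33 -> hit
88 -> miss, evict 82, frames {33,65,88}
82 -> miss, evict 33, frames {65,88,82}
88 -> hit
33 -> miss, evict 65, frames {88,82,33}
88 -> hit
33 -> hit
65 -> miss, evict 88, frames {82,33,65}
33 -> hit
88 -> miss, evict 82, frames {33,65,88}
Hits: 9 of 20 references → 9/20 = 0.4500.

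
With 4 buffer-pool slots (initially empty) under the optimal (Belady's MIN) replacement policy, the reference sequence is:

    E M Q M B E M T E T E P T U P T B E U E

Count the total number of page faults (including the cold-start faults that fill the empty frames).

E → miss, frames [E]
M → miss, frames [E, M]
Q → miss, frames [E, M, Q]
M → hit
B → miss, frames [E, M, Q, B]
E → hit
M → hit
T → miss, evict Q, frames [E, M, B, T]
E → hit
T → hit
E → hit
P → miss, evict M, frames [E, B, T, P]
T → hit
U → miss, evict E, frames [B, T, P, U]
P → hit
T → hit
B → hit
E → miss, evict P, frames [B, T, U, E]
U → hit
E → hit
Page faults: 8.

8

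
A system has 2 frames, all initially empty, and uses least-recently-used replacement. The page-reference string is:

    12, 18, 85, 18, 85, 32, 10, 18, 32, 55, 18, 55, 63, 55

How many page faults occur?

12 -> miss, frames (12)
18 -> miss, frames (12 18)
85 -> miss, evict 12, frames (18 85)
18 -> hit
85 -> hit
32 -> miss, evict 18, frames (85 32)
10 -> miss, evict 85, frames (32 10)
18 -> miss, evict 32, frames (10 18)
32 -> miss, evict 10, frames (18 32)
55 -> miss, evict 18, frames (32 55)
18 -> miss, evict 32, frames (55 18)
55 -> hit
63 -> miss, evict 18, frames (55 63)
55 -> hit
Page faults: 10.

10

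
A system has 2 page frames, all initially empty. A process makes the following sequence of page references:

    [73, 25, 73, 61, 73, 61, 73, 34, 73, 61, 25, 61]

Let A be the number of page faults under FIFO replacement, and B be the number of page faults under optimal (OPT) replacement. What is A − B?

1

Under FIFO: F F . F F . . F . F F . → 7 faults.
Under OPT: F F . F . . . F . F F . → 6 faults.
A − B = 7 − 6 = 1.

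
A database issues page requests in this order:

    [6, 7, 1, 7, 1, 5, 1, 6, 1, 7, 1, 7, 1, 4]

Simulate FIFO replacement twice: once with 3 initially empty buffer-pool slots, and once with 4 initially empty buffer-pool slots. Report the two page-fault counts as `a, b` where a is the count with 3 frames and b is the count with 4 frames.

3 frames: F F F . . F . F . F F . . F → 8 faults.
4 frames: F F F . . F . . . . . . . F → 5 faults.
5 < 8: adding a frame reduced faults, as is typical.

8, 5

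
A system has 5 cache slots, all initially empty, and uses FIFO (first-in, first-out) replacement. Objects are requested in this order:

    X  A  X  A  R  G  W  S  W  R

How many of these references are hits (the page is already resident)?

X -> miss, frames [X]
A -> miss, frames [X, A]
X -> hit
A -> hit
R -> miss, frames [X, A, R]
G -> miss, frames [X, A, R, G]
W -> miss, frames [X, A, R, G, W]
S -> miss, evict X, frames [A, R, G, W, S]
W -> hit
R -> hit
Hits: 4.

4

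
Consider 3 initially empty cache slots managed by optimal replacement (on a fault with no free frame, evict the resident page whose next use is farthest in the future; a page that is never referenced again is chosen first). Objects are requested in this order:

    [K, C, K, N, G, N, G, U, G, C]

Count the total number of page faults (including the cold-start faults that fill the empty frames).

5

K: fault, frames (K)
C: fault, frames (K C)
K: hit
N: fault, frames (K C N)
G: fault, evict K, frames (C N G)
N: hit
G: hit
U: fault, evict N, frames (C G U)
G: hit
C: hit
Page faults: 5.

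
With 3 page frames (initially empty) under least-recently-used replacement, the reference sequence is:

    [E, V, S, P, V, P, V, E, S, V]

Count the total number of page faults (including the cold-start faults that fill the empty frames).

E → fault, frames (E)
V → fault, frames (E V)
S → fault, frames (E V S)
P → fault, evict E, frames (V S P)
V → hit
P → hit
V → hit
E → fault, evict S, frames (P V E)
S → fault, evict P, frames (V E S)
V → hit
Page faults: 6.

6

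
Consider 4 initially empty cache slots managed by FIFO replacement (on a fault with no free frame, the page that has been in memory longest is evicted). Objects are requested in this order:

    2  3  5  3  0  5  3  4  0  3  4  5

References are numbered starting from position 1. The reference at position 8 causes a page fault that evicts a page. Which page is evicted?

2

pos 1: 2 → fault, frames (2)
pos 2: 3 → fault, frames (2 3)
pos 3: 5 → fault, frames (2 3 5)
pos 4: 3 → hit
pos 5: 0 → fault, frames (2 3 5 0)
pos 6: 5 → hit
pos 7: 3 → hit
pos 8: 4 → fault, evict 2, frames (3 5 0 4)
At position 8, page 2 is evicted.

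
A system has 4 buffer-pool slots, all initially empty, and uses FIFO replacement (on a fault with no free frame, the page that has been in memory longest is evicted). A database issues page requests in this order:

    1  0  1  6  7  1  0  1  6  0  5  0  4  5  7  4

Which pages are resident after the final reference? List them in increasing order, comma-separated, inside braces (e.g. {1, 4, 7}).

1: miss, frames [1]
0: miss, frames [1, 0]
1: hit
6: miss, frames [1, 0, 6]
7: miss, frames [1, 0, 6, 7]
1: hit
0: hit
1: hit
6: hit
0: hit
5: miss, evict 1, frames [0, 6, 7, 5]
0: hit
4: miss, evict 0, frames [6, 7, 5, 4]
5: hit
7: hit
4: hit

{4, 5, 6, 7}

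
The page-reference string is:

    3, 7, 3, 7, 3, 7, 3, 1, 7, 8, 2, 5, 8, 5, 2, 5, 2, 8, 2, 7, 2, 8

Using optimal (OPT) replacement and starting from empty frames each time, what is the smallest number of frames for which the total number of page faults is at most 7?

3

f=1: 22 faults
f=2: 10 faults
f=3: 7 faults
f=4: 6 faults
f=5: 6 faults
f=6: 6 faults
Smallest f with faults ≤ 7 is 3.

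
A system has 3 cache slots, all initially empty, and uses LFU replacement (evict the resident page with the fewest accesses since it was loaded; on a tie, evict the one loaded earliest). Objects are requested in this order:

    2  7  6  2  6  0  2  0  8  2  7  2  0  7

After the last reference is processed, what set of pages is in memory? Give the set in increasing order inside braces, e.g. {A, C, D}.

{0, 2, 7}

2 -> fault, frames [2]
7 -> fault, frames [2, 7]
6 -> fault, frames [2, 7, 6]
2 -> hit
6 -> hit
0 -> fault, evict 7, frames [2, 6, 0]
2 -> hit
0 -> hit
8 -> fault, evict 6, frames [2, 0, 8]
2 -> hit
7 -> fault, evict 8, frames [2, 0, 7]
2 -> hit
0 -> hit
7 -> hit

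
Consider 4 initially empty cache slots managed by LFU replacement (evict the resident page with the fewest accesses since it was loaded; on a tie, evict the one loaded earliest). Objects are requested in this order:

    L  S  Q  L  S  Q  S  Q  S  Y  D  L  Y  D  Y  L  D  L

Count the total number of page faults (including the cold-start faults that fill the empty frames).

L → fault, frames [L]
S → fault, frames [L, S]
Q → fault, frames [L, S, Q]
L → hit
S → hit
Q → hit
S → hit
Q → hit
S → hit
Y → fault, frames [L, S, Q, Y]
D → fault, evict Y, frames [L, S, Q, D]
L → hit
Y → fault, evict D, frames [L, S, Q, Y]
D → fault, evict Y, frames [L, S, Q, D]
Y → fault, evict D, frames [L, S, Q, Y]
L → hit
D → fault, evict Y, frames [L, S, Q, D]
L → hit
Page faults: 9.

9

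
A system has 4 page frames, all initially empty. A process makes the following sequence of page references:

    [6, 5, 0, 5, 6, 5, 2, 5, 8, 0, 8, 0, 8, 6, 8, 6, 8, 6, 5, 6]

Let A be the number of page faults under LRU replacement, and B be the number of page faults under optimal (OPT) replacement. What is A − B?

Under LRU: F F F . . . F . F F . . . F . . . . . . → 7 faults.
Under OPT: F F F . . . F . F . . . . . . . . . . . → 5 faults.
A − B = 7 − 5 = 2.

2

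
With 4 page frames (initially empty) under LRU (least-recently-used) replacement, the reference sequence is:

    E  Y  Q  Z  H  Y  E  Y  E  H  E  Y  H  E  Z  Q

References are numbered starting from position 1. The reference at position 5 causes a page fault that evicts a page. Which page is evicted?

E

pos 1: E: miss, frames [E]
pos 2: Y: miss, frames [E, Y]
pos 3: Q: miss, frames [E, Y, Q]
pos 4: Z: miss, frames [E, Y, Q, Z]
pos 5: H: miss, evict E, frames [Y, Q, Z, H]
At position 5, page E is evicted.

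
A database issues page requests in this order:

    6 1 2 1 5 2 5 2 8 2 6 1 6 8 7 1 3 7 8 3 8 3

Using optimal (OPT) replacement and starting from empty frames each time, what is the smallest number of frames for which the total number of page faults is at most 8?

3

f=1: 22 faults
f=2: 11 faults
f=3: 8 faults
f=4: 7 faults
f=5: 7 faults
f=6: 7 faults
f=7: 7 faults
Smallest f with faults ≤ 8 is 3.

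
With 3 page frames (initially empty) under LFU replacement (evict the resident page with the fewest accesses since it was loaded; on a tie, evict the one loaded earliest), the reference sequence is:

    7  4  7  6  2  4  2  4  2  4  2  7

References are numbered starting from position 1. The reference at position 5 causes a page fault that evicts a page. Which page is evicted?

4

pos 1: 7: fault, frames (7)
pos 2: 4: fault, frames (7 4)
pos 3: 7: hit
pos 4: 6: fault, frames (7 4 6)
pos 5: 2: fault, evict 4, frames (7 6 2)
At position 5, page 4 is evicted.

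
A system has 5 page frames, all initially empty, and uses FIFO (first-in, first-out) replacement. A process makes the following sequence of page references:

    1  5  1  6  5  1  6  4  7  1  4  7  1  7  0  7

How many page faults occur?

1: miss, frames {1}
5: miss, frames {1,5}
1: hit
6: miss, frames {1,5,6}
5: hit
1: hit
6: hit
4: miss, frames {1,5,6,4}
7: miss, frames {1,5,6,4,7}
1: hit
4: hit
7: hit
1: hit
7: hit
0: miss, evict 1, frames {5,6,4,7,0}
7: hit
Page faults: 6.

6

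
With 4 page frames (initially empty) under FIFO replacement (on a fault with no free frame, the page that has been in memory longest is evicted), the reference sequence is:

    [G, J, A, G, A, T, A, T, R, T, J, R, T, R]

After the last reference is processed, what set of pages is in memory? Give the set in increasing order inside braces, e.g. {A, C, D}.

{A, J, R, T}

G: miss, frames (G)
J: miss, frames (G J)
A: miss, frames (G J A)
G: hit
A: hit
T: miss, frames (G J A T)
A: hit
T: hit
R: miss, evict G, frames (J A T R)
T: hit
J: hit
R: hit
T: hit
R: hit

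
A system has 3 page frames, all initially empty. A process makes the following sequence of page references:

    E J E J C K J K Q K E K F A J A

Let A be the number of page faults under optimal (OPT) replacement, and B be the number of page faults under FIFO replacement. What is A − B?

-1

Under OPT: F F . . F F . . F . . . F F F . → 8 faults.
Under FIFO: F F . . F F . . F . F . F F F . → 9 faults.
A − B = 8 − 9 = -1.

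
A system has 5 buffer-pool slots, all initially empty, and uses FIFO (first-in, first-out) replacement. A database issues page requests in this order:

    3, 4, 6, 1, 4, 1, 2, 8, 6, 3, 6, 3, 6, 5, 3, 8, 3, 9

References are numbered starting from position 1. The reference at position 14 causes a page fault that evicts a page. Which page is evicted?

6

pos 1: 3 → miss, frames (3)
pos 2: 4 → miss, frames (3 4)
pos 3: 6 → miss, frames (3 4 6)
pos 4: 1 → miss, frames (3 4 6 1)
pos 5: 4 → hit
pos 6: 1 → hit
pos 7: 2 → miss, frames (3 4 6 1 2)
pos 8: 8 → miss, evict 3, frames (4 6 1 2 8)
pos 9: 6 → hit
pos 10: 3 → miss, evict 4, frames (6 1 2 8 3)
pos 11: 6 → hit
pos 12: 3 → hit
pos 13: 6 → hit
pos 14: 5 → miss, evict 6, frames (1 2 8 3 5)
At position 14, page 6 is evicted.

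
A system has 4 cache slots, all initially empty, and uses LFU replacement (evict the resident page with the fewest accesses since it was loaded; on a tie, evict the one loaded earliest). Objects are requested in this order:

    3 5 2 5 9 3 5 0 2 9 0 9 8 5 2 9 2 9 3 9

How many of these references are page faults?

10

3 -> fault, frames [3]
5 -> fault, frames [3, 5]
2 -> fault, frames [3, 5, 2]
5 -> hit
9 -> fault, frames [3, 5, 2, 9]
3 -> hit
5 -> hit
0 -> fault, evict 2, frames [3, 5, 9, 0]
2 -> fault, evict 9, frames [3, 5, 0, 2]
9 -> fault, evict 0, frames [3, 5, 2, 9]
0 -> fault, evict 2, frames [3, 5, 9, 0]
9 -> hit
8 -> fault, evict 0, frames [3, 5, 9, 8]
5 -> hit
2 -> fault, evict 8, frames [3, 5, 9, 2]
9 -> hit
2 -> hit
9 -> hit
3 -> hit
9 -> hit
Page faults: 10.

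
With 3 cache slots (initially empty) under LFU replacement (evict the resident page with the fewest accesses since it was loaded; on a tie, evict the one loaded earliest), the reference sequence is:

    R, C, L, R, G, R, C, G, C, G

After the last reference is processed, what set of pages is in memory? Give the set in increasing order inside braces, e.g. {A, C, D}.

R: fault, frames [R]
C: fault, frames [R, C]
L: fault, frames [R, C, L]
R: hit
G: fault, evict C, frames [R, L, G]
R: hit
C: fault, evict L, frames [R, G, C]
G: hit
C: hit
G: hit

{C, G, R}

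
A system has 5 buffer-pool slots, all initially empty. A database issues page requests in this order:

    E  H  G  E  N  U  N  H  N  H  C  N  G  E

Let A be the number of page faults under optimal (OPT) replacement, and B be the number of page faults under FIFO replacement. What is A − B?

Under OPT: F F F . F F . . . . F . . . → 6 faults.
Under FIFO: F F F . F F . . . . F . . F → 7 faults.
A − B = 6 − 7 = -1.

-1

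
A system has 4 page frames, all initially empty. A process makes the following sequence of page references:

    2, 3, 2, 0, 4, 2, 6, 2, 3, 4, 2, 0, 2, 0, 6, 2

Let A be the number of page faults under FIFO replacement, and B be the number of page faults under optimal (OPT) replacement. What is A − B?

2

Under FIFO: F F . F F . F F F . . F . . . . → 8 faults.
Under OPT: F F . F F . F . . . . F . . . . → 6 faults.
A − B = 8 − 6 = 2.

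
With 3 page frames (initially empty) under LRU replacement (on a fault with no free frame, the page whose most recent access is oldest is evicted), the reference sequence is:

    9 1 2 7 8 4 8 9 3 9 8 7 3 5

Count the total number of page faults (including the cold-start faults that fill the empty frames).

9: fault, frames (9)
1: fault, frames (9 1)
2: fault, frames (9 1 2)
7: fault, evict 9, frames (1 2 7)
8: fault, evict 1, frames (2 7 8)
4: fault, evict 2, frames (7 8 4)
8: hit
9: fault, evict 7, frames (4 8 9)
3: fault, evict 4, frames (8 9 3)
9: hit
8: hit
7: fault, evict 3, frames (9 8 7)
3: fault, evict 9, frames (8 7 3)
5: fault, evict 8, frames (7 3 5)
Page faults: 11.

11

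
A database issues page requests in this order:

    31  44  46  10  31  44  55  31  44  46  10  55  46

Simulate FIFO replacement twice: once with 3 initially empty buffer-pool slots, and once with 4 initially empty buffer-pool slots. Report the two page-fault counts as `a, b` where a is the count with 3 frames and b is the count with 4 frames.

3 frames: F F F F F F F . . F F . . → 9 faults.
4 frames: F F F F . . F F F F F F . → 10 faults.
10 > 9: adding a frame increased faults — Belady's anomaly.

9, 10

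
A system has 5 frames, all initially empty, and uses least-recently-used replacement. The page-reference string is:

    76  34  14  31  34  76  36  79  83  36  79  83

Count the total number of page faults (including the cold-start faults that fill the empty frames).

7

76 -> miss, frames (76)
34 -> miss, frames (76 34)
14 -> miss, frames (76 34 14)
31 -> miss, frames (76 34 14 31)
34 -> hit
76 -> hit
36 -> miss, frames (14 31 34 76 36)
79 -> miss, evict 14, frames (31 34 76 36 79)
83 -> miss, evict 31, frames (34 76 36 79 83)
36 -> hit
79 -> hit
83 -> hit
Page faults: 7.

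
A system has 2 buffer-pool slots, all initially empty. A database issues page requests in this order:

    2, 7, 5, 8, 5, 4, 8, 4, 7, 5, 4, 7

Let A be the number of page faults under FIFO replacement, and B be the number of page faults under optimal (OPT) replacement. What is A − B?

1

Under FIFO: F F F F . F . . F F F F → 9 faults.
Under OPT: F F F F . F . . F F . F → 8 faults.
A − B = 9 − 8 = 1.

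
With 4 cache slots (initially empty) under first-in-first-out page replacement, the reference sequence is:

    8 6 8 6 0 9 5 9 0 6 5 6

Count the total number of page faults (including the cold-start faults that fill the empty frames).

5

8: fault, frames (8)
6: fault, frames (8 6)
8: hit
6: hit
0: fault, frames (8 6 0)
9: fault, frames (8 6 0 9)
5: fault, evict 8, frames (6 0 9 5)
9: hit
0: hit
6: hit
5: hit
6: hit
Page faults: 5.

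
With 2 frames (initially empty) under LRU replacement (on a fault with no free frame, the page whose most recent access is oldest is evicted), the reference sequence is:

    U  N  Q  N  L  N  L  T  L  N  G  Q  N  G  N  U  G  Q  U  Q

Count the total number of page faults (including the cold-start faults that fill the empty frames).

14

U: fault, frames {U}
N: fault, frames {U,N}
Q: fault, evict U, frames {N,Q}
N: hit
L: fault, evict Q, frames {N,L}
N: hit
L: hit
T: fault, evict N, frames {L,T}
L: hit
N: fault, evict T, frames {L,N}
G: fault, evict L, frames {N,G}
Q: fault, evict N, frames {G,Q}
N: fault, evict G, frames {Q,N}
G: fault, evict Q, frames {N,G}
N: hit
U: fault, evict G, frames {N,U}
G: fault, evict N, frames {U,G}
Q: fault, evict U, frames {G,Q}
U: fault, evict G, frames {Q,U}
Q: hit
Page faults: 14.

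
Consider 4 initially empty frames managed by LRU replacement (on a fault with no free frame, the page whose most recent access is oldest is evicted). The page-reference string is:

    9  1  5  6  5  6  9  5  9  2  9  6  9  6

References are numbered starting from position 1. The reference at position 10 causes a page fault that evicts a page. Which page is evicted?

pos 1: 9 → miss, frames (9)
pos 2: 1 → miss, frames (9 1)
pos 3: 5 → miss, frames (9 1 5)
pos 4: 6 → miss, frames (9 1 5 6)
pos 5: 5 → hit
pos 6: 6 → hit
pos 7: 9 → hit
pos 8: 5 → hit
pos 9: 9 → hit
pos 10: 2 → miss, evict 1, frames (6 5 9 2)
At position 10, page 1 is evicted.

1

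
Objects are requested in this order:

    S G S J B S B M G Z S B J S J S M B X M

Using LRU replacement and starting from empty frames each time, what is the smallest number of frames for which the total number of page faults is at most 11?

5

f=1: 20 faults
f=2: 16 faults
f=3: 13 faults
f=4: 12 faults
f=5: 9 faults
f=6: 7 faults
f=7: 7 faults
Smallest f with faults ≤ 11 is 5.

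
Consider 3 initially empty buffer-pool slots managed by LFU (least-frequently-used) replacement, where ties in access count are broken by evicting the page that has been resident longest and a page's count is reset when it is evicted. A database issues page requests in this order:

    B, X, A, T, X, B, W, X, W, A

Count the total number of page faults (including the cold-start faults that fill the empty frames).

7

B -> fault, frames [B]
X -> fault, frames [B, X]
A -> fault, frames [B, X, A]
T -> fault, evict B, frames [X, A, T]
X -> hit
B -> fault, evict A, frames [X, T, B]
W -> fault, evict T, frames [X, B, W]
X -> hit
W -> hit
A -> fault, evict B, frames [X, W, A]
Page faults: 7.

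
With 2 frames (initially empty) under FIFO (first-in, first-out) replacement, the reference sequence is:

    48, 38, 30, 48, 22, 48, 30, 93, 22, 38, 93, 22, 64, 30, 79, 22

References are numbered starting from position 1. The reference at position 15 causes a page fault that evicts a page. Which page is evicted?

64

pos 1: 48: miss, frames [48]
pos 2: 38: miss, frames [48, 38]
pos 3: 30: miss, evict 48, frames [38, 30]
pos 4: 48: miss, evict 38, frames [30, 48]
pos 5: 22: miss, evict 30, frames [48, 22]
pos 6: 48: hit
pos 7: 30: miss, evict 48, frames [22, 30]
pos 8: 93: miss, evict 22, frames [30, 93]
pos 9: 22: miss, evict 30, frames [93, 22]
pos 10: 38: miss, evict 93, frames [22, 38]
pos 11: 93: miss, evict 22, frames [38, 93]
pos 12: 22: miss, evict 38, frames [93, 22]
pos 13: 64: miss, evict 93, frames [22, 64]
pos 14: 30: miss, evict 22, frames [64, 30]
pos 15: 79: miss, evict 64, frames [30, 79]
At position 15, page 64 is evicted.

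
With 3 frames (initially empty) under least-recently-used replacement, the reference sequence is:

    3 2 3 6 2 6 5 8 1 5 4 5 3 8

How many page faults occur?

9

3 → miss, frames {3}
2 → miss, frames {3,2}
3 → hit
6 → miss, frames {2,3,6}
2 → hit
6 → hit
5 → miss, evict 3, frames {2,6,5}
8 → miss, evict 2, frames {6,5,8}
1 → miss, evict 6, frames {5,8,1}
5 → hit
4 → miss, evict 8, frames {1,5,4}
5 → hit
3 → miss, evict 1, frames {4,5,3}
8 → miss, evict 4, frames {5,3,8}
Page faults: 9.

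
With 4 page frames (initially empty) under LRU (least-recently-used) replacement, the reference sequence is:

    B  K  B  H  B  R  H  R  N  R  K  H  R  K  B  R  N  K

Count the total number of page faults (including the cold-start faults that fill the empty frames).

B → fault, frames (B)
K → fault, frames (B K)
B → hit
H → fault, frames (K B H)
B → hit
R → fault, frames (K H B R)
H → hit
R → hit
N → fault, evict K, frames (B H R N)
R → hit
K → fault, evict B, frames (H N R K)
H → hit
R → hit
K → hit
B → fault, evict N, frames (H R K B)
R → hit
N → fault, evict H, frames (K B R N)
K → hit
Page faults: 8.

8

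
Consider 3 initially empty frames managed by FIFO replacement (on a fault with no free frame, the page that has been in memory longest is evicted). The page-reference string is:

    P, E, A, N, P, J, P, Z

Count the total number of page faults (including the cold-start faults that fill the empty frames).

7

P -> fault, frames {P}
E -> fault, frames {P,E}
A -> fault, frames {P,E,A}
N -> fault, evict P, frames {E,A,N}
P -> fault, evict E, frames {A,N,P}
J -> fault, evict A, frames {N,P,J}
P -> hit
Z -> fault, evict N, frames {P,J,Z}
Page faults: 7.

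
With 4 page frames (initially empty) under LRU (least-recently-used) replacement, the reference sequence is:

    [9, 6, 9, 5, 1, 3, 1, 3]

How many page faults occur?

5

9 → miss, frames (9)
6 → miss, frames (9 6)
9 → hit
5 → miss, frames (6 9 5)
1 → miss, frames (6 9 5 1)
3 → miss, evict 6, frames (9 5 1 3)
1 → hit
3 → hit
Page faults: 5.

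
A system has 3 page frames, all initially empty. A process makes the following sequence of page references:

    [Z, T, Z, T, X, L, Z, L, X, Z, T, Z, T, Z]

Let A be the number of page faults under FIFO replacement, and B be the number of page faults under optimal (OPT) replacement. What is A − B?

1

Under FIFO: F F . . F F F . . . F . . . → 6 faults.
Under OPT: F F . . F F . . . . F . . . → 5 faults.
A − B = 6 − 5 = 1.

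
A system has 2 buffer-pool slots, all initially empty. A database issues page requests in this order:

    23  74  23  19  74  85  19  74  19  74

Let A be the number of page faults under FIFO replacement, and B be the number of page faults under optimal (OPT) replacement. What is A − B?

1

Under FIFO: F F . F . F . F F . → 6 faults.
Under OPT: F F . F . F . F . . → 5 faults.
A − B = 6 − 5 = 1.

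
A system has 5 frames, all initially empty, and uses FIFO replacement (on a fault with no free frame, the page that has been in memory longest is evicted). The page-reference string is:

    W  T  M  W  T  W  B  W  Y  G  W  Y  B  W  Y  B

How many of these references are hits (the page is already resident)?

9

W -> fault, frames {W}
T -> fault, frames {W,T}
M -> fault, frames {W,T,M}
W -> hit
T -> hit
W -> hit
B -> fault, frames {W,T,M,B}
W -> hit
Y -> fault, frames {W,T,M,B,Y}
G -> fault, evict W, frames {T,M,B,Y,G}
W -> fault, evict T, frames {M,B,Y,G,W}
Y -> hit
B -> hit
W -> hit
Y -> hit
B -> hit
Hits: 9.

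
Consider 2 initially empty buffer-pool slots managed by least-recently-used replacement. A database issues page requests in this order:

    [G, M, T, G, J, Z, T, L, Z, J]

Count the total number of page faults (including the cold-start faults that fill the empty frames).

10

G -> fault, frames [G]
M -> fault, frames [G, M]
T -> fault, evict G, frames [M, T]
G -> fault, evict M, frames [T, G]
J -> fault, evict T, frames [G, J]
Z -> fault, evict G, frames [J, Z]
T -> fault, evict J, frames [Z, T]
L -> fault, evict Z, frames [T, L]
Z -> fault, evict T, frames [L, Z]
J -> fault, evict L, frames [Z, J]
Page faults: 10.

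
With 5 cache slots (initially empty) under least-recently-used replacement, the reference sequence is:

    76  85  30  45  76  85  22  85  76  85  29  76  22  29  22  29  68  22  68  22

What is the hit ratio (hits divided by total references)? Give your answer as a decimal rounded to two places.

76: miss, frames {76}
85: miss, frames {76,85}
30: miss, frames {76,85,30}
45: miss, frames {76,85,30,45}
76: hit
85: hit
22: miss, frames {30,45,76,85,22}
85: hit
76: hit
85: hit
29: miss, evict 30, frames {45,22,76,85,29}
76: hit
22: hit
29: hit
22: hit
29: hit
68: miss, evict 45, frames {85,76,22,29,68}
22: hit
68: hit
22: hit
Hits: 13 of 20 references → 13/20 = 0.6500.

0.65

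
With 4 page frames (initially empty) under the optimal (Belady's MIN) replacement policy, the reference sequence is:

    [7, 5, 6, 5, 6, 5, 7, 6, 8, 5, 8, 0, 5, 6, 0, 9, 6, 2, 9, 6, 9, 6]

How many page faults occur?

7: fault, frames (7)
5: fault, frames (7 5)
6: fault, frames (7 5 6)
5: hit
6: hit
5: hit
7: hit
6: hit
8: fault, frames (7 5 6 8)
5: hit
8: hit
0: fault, evict 8, frames (7 5 6 0)
5: hit
6: hit
0: hit
9: fault, evict 0, frames (7 5 6 9)
6: hit
2: fault, evict 5, frames (7 6 9 2)
9: hit
6: hit
9: hit
6: hit
Page faults: 7.

7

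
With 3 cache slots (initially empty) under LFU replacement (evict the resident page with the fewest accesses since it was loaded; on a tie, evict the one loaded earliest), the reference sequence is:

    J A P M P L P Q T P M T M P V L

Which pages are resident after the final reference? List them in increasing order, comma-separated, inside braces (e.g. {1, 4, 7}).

J → fault, frames {J}
A → fault, frames {J,A}
P → fault, frames {J,A,P}
M → fault, evict J, frames {A,P,M}
P → hit
L → fault, evict A, frames {P,M,L}
P → hit
Q → fault, evict M, frames {P,L,Q}
T → fault, evict L, frames {P,Q,T}
P → hit
M → fault, evict Q, frames {P,T,M}
T → hit
M → hit
P → hit
V → fault, evict T, frames {P,M,V}
L → fault, evict V, frames {P,M,L}

{L, M, P}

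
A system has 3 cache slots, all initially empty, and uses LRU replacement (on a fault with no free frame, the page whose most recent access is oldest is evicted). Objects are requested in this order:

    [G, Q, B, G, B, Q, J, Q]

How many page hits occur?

4

G -> fault, frames (G)
Q -> fault, frames (G Q)
B -> fault, frames (G Q B)
G -> hit
B -> hit
Q -> hit
J -> fault, evict G, frames (B Q J)
Q -> hit
Hits: 4.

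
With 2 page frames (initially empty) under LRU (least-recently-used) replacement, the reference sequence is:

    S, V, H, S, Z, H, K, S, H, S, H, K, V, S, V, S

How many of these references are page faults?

12

S: fault, frames {S}
V: fault, frames {S,V}
H: fault, evict S, frames {V,H}
S: fault, evict V, frames {H,S}
Z: fault, evict H, frames {S,Z}
H: fault, evict S, frames {Z,H}
K: fault, evict Z, frames {H,K}
S: fault, evict H, frames {K,S}
H: fault, evict K, frames {S,H}
S: hit
H: hit
K: fault, evict S, frames {H,K}
V: fault, evict H, frames {K,V}
S: fault, evict K, frames {V,S}
V: hit
S: hit
Page faults: 12.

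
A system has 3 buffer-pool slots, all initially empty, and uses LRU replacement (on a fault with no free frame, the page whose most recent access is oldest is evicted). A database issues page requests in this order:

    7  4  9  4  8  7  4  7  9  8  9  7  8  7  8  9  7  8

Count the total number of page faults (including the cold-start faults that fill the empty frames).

7 → miss, frames (7)
4 → miss, frames (7 4)
9 → miss, frames (7 4 9)
4 → hit
8 → miss, evict 7, frames (9 4 8)
7 → miss, evict 9, frames (4 8 7)
4 → hit
7 → hit
9 → miss, evict 8, frames (4 7 9)
8 → miss, evict 4, frames (7 9 8)
9 → hit
7 → hit
8 → hit
7 → hit
8 → hit
9 → hit
7 → hit
8 → hit
Page faults: 7.

7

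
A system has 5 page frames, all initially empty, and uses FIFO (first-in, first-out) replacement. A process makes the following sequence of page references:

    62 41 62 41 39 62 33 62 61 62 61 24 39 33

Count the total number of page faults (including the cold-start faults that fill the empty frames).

62 -> fault, frames {62}
41 -> fault, frames {62,41}
62 -> hit
41 -> hit
39 -> fault, frames {62,41,39}
62 -> hit
33 -> fault, frames {62,41,39,33}
62 -> hit
61 -> fault, frames {62,41,39,33,61}
62 -> hit
61 -> hit
24 -> fault, evict 62, frames {41,39,33,61,24}
39 -> hit
33 -> hit
Page faults: 6.

6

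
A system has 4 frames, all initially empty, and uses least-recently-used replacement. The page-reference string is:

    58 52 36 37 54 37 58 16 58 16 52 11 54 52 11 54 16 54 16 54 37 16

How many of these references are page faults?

58 → fault, frames (58)
52 → fault, frames (58 52)
36 → fault, frames (58 52 36)
37 → fault, frames (58 52 36 37)
54 → fault, evict 58, frames (52 36 37 54)
37 → hit
58 → fault, evict 52, frames (36 54 37 58)
16 → fault, evict 36, frames (54 37 58 16)
58 → hit
16 → hit
52 → fault, evict 54, frames (37 58 16 52)
11 → fault, evict 37, frames (58 16 52 11)
54 → fault, evict 58, frames (16 52 11 54)
52 → hit
11 → hit
54 → hit
16 → hit
54 → hit
16 → hit
54 → hit
37 → fault, evict 52, frames (11 16 54 37)
16 → hit
Page faults: 11.

11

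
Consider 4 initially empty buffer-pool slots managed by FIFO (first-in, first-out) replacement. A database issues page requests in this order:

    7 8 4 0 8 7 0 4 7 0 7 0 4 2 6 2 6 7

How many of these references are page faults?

7: fault, frames {7}
8: fault, frames {7,8}
4: fault, frames {7,8,4}
0: fault, frames {7,8,4,0}
8: hit
7: hit
0: hit
4: hit
7: hit
0: hit
7: hit
0: hit
4: hit
2: fault, evict 7, frames {8,4,0,2}
6: fault, evict 8, frames {4,0,2,6}
2: hit
6: hit
7: fault, evict 4, frames {0,2,6,7}
Page faults: 7.

7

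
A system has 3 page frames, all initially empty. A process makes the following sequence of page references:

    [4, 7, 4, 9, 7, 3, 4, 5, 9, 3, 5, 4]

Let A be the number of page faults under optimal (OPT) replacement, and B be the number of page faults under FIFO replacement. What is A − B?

Under OPT: F F . F . F . F . . . F → 6 faults.
Under FIFO: F F . F . F F F F F . F → 9 faults.
A − B = 6 − 9 = -3.

-3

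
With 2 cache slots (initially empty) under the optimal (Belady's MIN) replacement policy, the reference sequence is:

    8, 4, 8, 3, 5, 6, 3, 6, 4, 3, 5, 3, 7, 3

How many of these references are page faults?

8: fault, frames (8)
4: fault, frames (8 4)
8: hit
3: fault, evict 8, frames (4 3)
5: fault, evict 4, frames (3 5)
6: fault, evict 5, frames (3 6)
3: hit
6: hit
4: fault, evict 6, frames (3 4)
3: hit
5: fault, evict 4, frames (3 5)
3: hit
7: fault, evict 5, frames (3 7)
3: hit
Page faults: 8.

8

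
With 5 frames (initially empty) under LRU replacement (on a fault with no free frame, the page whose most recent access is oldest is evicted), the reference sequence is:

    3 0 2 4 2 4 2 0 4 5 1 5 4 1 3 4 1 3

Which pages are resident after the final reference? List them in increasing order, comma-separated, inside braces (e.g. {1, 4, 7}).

3 → fault, frames (3)
0 → fault, frames (3 0)
2 → fault, frames (3 0 2)
4 → fault, frames (3 0 2 4)
2 → hit
4 → hit
2 → hit
0 → hit
4 → hit
5 → fault, frames (3 2 0 4 5)
1 → fault, evict 3, frames (2 0 4 5 1)
5 → hit
4 → hit
1 → hit
3 → fault, evict 2, frames (0 5 4 1 3)
4 → hit
1 → hit
3 → hit

{0, 1, 3, 4, 5}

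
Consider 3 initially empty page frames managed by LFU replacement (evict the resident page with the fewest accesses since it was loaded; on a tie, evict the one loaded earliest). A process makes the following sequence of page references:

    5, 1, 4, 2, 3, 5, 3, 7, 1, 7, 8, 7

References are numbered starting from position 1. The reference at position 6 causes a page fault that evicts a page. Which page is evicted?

4

pos 1: 5 → miss, frames (5)
pos 2: 1 → miss, frames (5 1)
pos 3: 4 → miss, frames (5 1 4)
pos 4: 2 → miss, evict 5, frames (1 4 2)
pos 5: 3 → miss, evict 1, frames (4 2 3)
pos 6: 5 → miss, evict 4, frames (2 3 5)
At position 6, page 4 is evicted.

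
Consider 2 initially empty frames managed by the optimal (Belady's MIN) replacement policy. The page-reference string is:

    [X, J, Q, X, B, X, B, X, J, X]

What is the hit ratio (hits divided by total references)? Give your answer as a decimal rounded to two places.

0.50

X -> fault, frames [X]
J -> fault, frames [X, J]
Q -> fault, evict J, frames [X, Q]
X -> hit
B -> fault, evict Q, frames [X, B]
X -> hit
B -> hit
X -> hit
J -> fault, evict B, frames [X, J]
X -> hit
Hits: 5 of 10 references → 5/10 = 0.5000.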